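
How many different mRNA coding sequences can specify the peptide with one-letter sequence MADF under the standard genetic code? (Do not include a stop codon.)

Met: 1 codon.
Ala: 4 codons.
Asp: 2 codons.
Phe: 2 codons.
1 × 4 × 2 × 2 = 16.

16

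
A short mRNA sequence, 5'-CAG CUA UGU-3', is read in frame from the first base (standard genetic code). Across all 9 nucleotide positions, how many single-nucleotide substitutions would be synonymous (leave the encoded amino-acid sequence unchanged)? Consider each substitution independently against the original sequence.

6

Codon 1 (CAG, Gln): 1 synonymous substitution.
Codon 2 (CUA, Leu): 4 synonymous substitutions.
Codon 3 (UGU, Cys): 1 synonymous substitution.
Total: 1 + 4 + 1 = 6.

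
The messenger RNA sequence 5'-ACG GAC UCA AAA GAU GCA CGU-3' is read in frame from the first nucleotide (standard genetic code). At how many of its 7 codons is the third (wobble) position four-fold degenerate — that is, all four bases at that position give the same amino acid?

4

Codon 1 ACG (Thr): third position 4-fold.
Codon 2 GAC (Asp): third position 2-fold.
Codon 3 UCA (Ser): third position 4-fold.
Codon 4 AAA (Lys): third position 2-fold.
Codon 5 GAU (Asp): third position 2-fold.
Codon 6 GCA (Ala): third position 4-fold.
Codon 7 CGU (Arg): third position 4-fold.
Four-fold degenerate third positions: 4.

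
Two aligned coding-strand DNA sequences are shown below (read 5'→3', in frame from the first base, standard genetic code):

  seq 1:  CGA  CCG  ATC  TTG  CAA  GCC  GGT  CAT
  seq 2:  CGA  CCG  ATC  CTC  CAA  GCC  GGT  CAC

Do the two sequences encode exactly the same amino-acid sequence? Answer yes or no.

yes

Codon 1: CGA Arg / CGA Arg — identical.
Codon 2: CCG Pro / CCG Pro — identical.
Codon 3: ATC Ile / ATC Ile — identical.
Codon 4: TTG Leu / CTC Leu — synonymous.
Codon 5: CAA Gln / CAA Gln — identical.
Codon 6: GCC Ala / GCC Ala — identical.
Codon 7: GGT Gly / GGT Gly — identical.
Codon 8: CAT His / CAC His — synonymous.
Nonsynonymous differences: 0 → same protein.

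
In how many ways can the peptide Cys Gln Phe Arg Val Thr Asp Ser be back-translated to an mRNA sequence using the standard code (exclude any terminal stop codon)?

Cys: 2 codons.
Gln: 2 codons.
Phe: 2 codons.
Arg: 6 codons.
Val: 4 codons.
Thr: 4 codons.
Asp: 2 codons.
Ser: 6 codons.
2 × 2 × 2 × 6 × 4 × 4 × 2 × 6 = 9216.

9216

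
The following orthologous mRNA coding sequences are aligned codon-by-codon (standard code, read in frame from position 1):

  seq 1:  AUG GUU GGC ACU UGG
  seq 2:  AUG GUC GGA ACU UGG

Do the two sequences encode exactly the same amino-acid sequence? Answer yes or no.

yes

Codon 1: AUG Met / AUG Met — identical.
Codon 2: GUU Val / GUC Val — synonymous.
Codon 3: GGC Gly / GGA Gly — synonymous.
Codon 4: ACU Thr / ACU Thr — identical.
Codon 5: UGG Trp / UGG Trp — identical.
Nonsynonymous differences: 0 → same protein.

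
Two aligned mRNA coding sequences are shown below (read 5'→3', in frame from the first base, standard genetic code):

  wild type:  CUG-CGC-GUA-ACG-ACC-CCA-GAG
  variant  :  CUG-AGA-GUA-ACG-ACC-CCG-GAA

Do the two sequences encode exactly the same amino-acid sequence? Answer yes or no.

Codon 1: CUG Leu / CUG Leu — identical.
Codon 2: CGC Arg / AGA Arg — synonymous.
Codon 3: GUA Val / GUA Val — identical.
Codon 4: ACG Thr / ACG Thr — identical.
Codon 5: ACC Thr / ACC Thr — identical.
Codon 6: CCA Pro / CCG Pro — synonymous.
Codon 7: GAG Glu / GAA Glu — synonymous.
Nonsynonymous differences: 0 → same protein.

yes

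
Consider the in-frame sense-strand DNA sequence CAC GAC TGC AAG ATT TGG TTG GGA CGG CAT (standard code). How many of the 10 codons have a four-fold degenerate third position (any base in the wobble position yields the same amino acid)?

2

Codon 1 CAC (His): third position 2-fold.
Codon 2 GAC (Asp): third position 2-fold.
Codon 3 TGC (Cys): third position 2-fold.
Codon 4 AAG (Lys): third position 2-fold.
Codon 5 ATT (Ile): third position 3-fold.
Codon 6 TGG (Trp): third position 1-fold.
Codon 7 TTG (Leu): third position 2-fold.
Codon 8 GGA (Gly): third position 4-fold.
Codon 9 CGG (Arg): third position 4-fold.
Codon 10 CAT (His): third position 2-fold.
Four-fold degenerate third positions: 2.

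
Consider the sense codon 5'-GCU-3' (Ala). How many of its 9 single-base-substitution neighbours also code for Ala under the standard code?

Position 1: none → 0 synonymous.
Position 2: none → 0 synonymous.
Position 3: GCC, GCA, GCG → 3 synonymous.
Total: 0 + 0 + 3 = 3.

3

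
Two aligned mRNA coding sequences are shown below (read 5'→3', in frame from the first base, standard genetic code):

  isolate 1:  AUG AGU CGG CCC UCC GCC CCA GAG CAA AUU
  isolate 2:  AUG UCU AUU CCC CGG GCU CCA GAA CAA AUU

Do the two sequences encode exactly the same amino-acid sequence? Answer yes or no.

no

Codon 1: AUG Met / AUG Met — identical.
Codon 2: AGU Ser / UCU Ser — synonymous.
Codon 3: CGG Arg / AUU Ile — nonsynonymous.
Codon 4: CCC Pro / CCC Pro — identical.
Codon 5: UCC Ser / CGG Arg — nonsynonymous.
Codon 6: GCC Ala / GCU Ala — synonymous.
Codon 7: CCA Pro / CCA Pro — identical.
Codon 8: GAG Glu / GAA Glu — synonymous.
Codon 9: CAA Gln / CAA Gln — identical.
Codon 10: AUU Ile / AUU Ile — identical.
Nonsynonymous differences: 2 → different protein.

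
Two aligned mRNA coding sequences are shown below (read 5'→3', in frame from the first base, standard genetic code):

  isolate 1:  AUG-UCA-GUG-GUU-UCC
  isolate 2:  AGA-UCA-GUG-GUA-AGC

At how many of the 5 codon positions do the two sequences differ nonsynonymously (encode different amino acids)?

Codon 1: AUG Met / AGA Arg — nonsynonymous.
Codon 2: UCA Ser / UCA Ser — identical.
Codon 3: GUG Val / GUG Val — identical.
Codon 4: GUU Val / GUA Val — synonymous.
Codon 5: UCC Ser / AGC Ser — synonymous.
Nonsynonymous differences: 1.

1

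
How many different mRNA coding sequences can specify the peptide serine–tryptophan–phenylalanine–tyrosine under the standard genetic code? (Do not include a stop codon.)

24

Ser: 6 codons.
Trp: 1 codon.
Phe: 2 codons.
Tyr: 2 codons.
6 × 1 × 2 × 2 = 24.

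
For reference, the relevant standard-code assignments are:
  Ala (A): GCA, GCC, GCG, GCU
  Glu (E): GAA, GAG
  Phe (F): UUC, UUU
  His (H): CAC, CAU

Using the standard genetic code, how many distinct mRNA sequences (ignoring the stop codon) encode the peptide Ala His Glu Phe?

Ala: 4 codons.
His: 2 codons.
Glu: 2 codons.
Phe: 2 codons.
4 × 2 × 2 × 2 = 32.

32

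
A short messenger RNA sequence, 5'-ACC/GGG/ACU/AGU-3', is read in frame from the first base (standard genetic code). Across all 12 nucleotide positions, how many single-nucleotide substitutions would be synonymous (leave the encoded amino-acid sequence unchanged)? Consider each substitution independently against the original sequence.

Codon 1 (ACC, Thr): 3 synonymous substitutions.
Codon 2 (GGG, Gly): 3 synonymous substitutions.
Codon 3 (ACU, Thr): 3 synonymous substitutions.
Codon 4 (AGU, Ser): 1 synonymous substitution.
Total: 3 + 3 + 3 + 1 = 10.

10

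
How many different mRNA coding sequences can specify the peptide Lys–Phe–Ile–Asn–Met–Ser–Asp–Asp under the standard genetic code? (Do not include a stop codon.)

576

Lys: 2 codons.
Phe: 2 codons.
Ile: 3 codons.
Asn: 2 codons.
Met: 1 codon.
Ser: 6 codons.
Asp: 2 codons.
Asp: 2 codons.
2 × 2 × 3 × 2 × 1 × 6 × 2 × 2 = 576.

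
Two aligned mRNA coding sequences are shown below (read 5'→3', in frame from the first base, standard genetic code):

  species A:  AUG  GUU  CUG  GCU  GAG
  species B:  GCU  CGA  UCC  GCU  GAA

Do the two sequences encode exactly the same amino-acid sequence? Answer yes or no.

Codon 1: AUG Met / GCU Ala — nonsynonymous.
Codon 2: GUU Val / CGA Arg — nonsynonymous.
Codon 3: CUG Leu / UCC Ser — nonsynonymous.
Codon 4: GCU Ala / GCU Ala — identical.
Codon 5: GAG Glu / GAA Glu — synonymous.
Nonsynonymous differences: 3 → different protein.

no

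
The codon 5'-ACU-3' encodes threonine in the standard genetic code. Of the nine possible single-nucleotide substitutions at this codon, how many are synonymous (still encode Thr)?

3

Position 1: none → 0 synonymous.
Position 2: none → 0 synonymous.
Position 3: ACC, ACA, ACG → 3 synonymous.
Total: 0 + 0 + 3 = 3.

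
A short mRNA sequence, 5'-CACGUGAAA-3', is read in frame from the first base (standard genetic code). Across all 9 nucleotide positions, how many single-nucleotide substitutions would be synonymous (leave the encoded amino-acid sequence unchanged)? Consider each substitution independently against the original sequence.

5

Codon 1 (CAC, His): 1 synonymous substitution.
Codon 2 (GUG, Val): 3 synonymous substitutions.
Codon 3 (AAA, Lys): 1 synonymous substitution.
Total: 1 + 3 + 1 = 5.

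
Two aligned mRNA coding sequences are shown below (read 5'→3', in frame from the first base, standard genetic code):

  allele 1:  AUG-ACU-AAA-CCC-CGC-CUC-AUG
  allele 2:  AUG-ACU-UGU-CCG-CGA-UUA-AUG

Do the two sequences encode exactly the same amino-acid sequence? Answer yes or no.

Codon 1: AUG Met / AUG Met — identical.
Codon 2: ACU Thr / ACU Thr — identical.
Codon 3: AAA Lys / UGU Cys — nonsynonymous.
Codon 4: CCC Pro / CCG Pro — synonymous.
Codon 5: CGC Arg / CGA Arg — synonymous.
Codon 6: CUC Leu / UUA Leu — synonymous.
Codon 7: AUG Met / AUG Met — identical.
Nonsynonymous differences: 1 → different protein.

no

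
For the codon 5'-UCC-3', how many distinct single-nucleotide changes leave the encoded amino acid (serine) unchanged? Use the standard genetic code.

Position 1: none → 0 synonymous.
Position 2: none → 0 synonymous.
Position 3: UCU, UCA, UCG → 3 synonymous.
Total: 0 + 0 + 3 = 3.

3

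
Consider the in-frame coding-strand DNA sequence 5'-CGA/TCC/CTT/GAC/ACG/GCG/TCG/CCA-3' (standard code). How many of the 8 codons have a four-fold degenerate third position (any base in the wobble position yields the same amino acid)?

Codon 1 CGA (Arg): third position 4-fold.
Codon 2 TCC (Ser): third position 4-fold.
Codon 3 CTT (Leu): third position 4-fold.
Codon 4 GAC (Asp): third position 2-fold.
Codon 5 ACG (Thr): third position 4-fold.
Codon 6 GCG (Ala): third position 4-fold.
Codon 7 TCG (Ser): third position 4-fold.
Codon 8 CCA (Pro): third position 4-fold.
Four-fold degenerate third positions: 7.

7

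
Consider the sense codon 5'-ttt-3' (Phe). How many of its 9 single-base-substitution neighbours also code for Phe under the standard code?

1

Position 1: none → 0 synonymous.
Position 2: none → 0 synonymous.
Position 3: TTC → 1 synonymous.
Total: 0 + 0 + 1 = 1.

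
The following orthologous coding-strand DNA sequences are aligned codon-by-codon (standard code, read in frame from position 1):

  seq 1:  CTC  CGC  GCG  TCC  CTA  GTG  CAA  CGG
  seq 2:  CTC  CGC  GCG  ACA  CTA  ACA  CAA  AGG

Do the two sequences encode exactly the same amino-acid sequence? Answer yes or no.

Codon 1: CTC Leu / CTC Leu — identical.
Codon 2: CGC Arg / CGC Arg — identical.
Codon 3: GCG Ala / GCG Ala — identical.
Codon 4: TCC Ser / ACA Thr — nonsynonymous.
Codon 5: CTA Leu / CTA Leu — identical.
Codon 6: GTG Val / ACA Thr — nonsynonymous.
Codon 7: CAA Gln / CAA Gln — identical.
Codon 8: CGG Arg / AGG Arg — synonymous.
Nonsynonymous differences: 2 → different protein.

no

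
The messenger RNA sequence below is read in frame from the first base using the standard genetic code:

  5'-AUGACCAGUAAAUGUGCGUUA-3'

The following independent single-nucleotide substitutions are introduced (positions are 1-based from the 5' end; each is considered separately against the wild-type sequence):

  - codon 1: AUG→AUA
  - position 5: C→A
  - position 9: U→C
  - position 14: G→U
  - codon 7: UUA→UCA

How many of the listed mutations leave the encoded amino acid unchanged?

1

Codon 1: AUG (Met) → AUA (Ile) — missense.
Codon 2: ACC (Thr) → AAC (Asn) — missense.
Codon 3: AGU (Ser) → AGC (Ser) — synonymous.
Codon 5: UGU (Cys) → UUU (Phe) — missense.
Codon 7: UUA (Leu) → UCA (Ser) — missense.
Synonymous: 1 of 5.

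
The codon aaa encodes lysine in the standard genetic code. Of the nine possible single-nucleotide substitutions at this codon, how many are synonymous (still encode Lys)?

Position 1: none → 0 synonymous.
Position 2: none → 0 synonymous.
Position 3: AAG → 1 synonymous.
Total: 0 + 0 + 1 = 1.

1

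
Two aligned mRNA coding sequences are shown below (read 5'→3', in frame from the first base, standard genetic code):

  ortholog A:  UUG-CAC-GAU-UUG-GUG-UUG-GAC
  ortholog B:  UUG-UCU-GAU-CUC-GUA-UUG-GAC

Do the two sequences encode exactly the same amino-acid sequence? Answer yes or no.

no

Codon 1: UUG Leu / UUG Leu — identical.
Codon 2: CAC His / UCU Ser — nonsynonymous.
Codon 3: GAU Asp / GAU Asp — identical.
Codon 4: UUG Leu / CUC Leu — synonymous.
Codon 5: GUG Val / GUA Val — synonymous.
Codon 6: UUG Leu / UUG Leu — identical.
Codon 7: GAC Asp / GAC Asp — identical.
Nonsynonymous differences: 1 → different protein.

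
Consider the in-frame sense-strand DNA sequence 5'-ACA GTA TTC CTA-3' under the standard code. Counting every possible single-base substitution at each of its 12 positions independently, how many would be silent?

11

Codon 1 (ACA, Thr): 3 synonymous substitutions.
Codon 2 (GTA, Val): 3 synonymous substitutions.
Codon 3 (TTC, Phe): 1 synonymous substitution.
Codon 4 (CTA, Leu): 4 synonymous substitutions.
Total: 3 + 3 + 1 + 4 = 11.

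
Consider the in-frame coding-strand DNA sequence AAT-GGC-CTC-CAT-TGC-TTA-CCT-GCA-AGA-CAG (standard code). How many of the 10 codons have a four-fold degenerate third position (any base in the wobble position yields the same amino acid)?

Codon 1 AAT (Asn): third position 2-fold.
Codon 2 GGC (Gly): third position 4-fold.
Codon 3 CTC (Leu): third position 4-fold.
Codon 4 CAT (His): third position 2-fold.
Codon 5 TGC (Cys): third position 2-fold.
Codon 6 TTA (Leu): third position 2-fold.
Codon 7 CCT (Pro): third position 4-fold.
Codon 8 GCA (Ala): third position 4-fold.
Codon 9 AGA (Arg): third position 2-fold.
Codon 10 CAG (Gln): third position 2-fold.
Four-fold degenerate third positions: 4.

4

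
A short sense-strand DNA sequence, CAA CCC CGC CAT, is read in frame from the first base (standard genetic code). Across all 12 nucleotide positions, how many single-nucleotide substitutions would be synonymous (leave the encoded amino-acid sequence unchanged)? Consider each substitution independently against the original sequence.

Codon 1 (CAA, Gln): 1 synonymous substitution.
Codon 2 (CCC, Pro): 3 synonymous substitutions.
Codon 3 (CGC, Arg): 3 synonymous substitutions.
Codon 4 (CAT, His): 1 synonymous substitution.
Total: 1 + 3 + 3 + 1 = 8.

8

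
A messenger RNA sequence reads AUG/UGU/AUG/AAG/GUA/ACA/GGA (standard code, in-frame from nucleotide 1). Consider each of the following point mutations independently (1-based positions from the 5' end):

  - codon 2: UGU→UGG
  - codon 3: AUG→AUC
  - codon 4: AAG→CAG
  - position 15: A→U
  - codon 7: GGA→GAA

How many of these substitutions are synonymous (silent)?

1

Codon 2: UGU (Cys) → UGG (Trp) — missense.
Codon 3: AUG (Met) → AUC (Ile) — missense.
Codon 4: AAG (Lys) → CAG (Gln) — missense.
Codon 5: GUA (Val) → GUU (Val) — synonymous.
Codon 7: GGA (Gly) → GAA (Glu) — missense.
Synonymous: 1 of 5.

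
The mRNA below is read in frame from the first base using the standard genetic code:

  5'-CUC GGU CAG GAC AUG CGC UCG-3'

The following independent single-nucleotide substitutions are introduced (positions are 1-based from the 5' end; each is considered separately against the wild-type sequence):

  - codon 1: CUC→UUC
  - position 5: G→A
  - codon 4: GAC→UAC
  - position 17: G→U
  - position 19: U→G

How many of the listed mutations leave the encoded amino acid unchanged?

0

Codon 1: CUC (Leu) → UUC (Phe) — missense.
Codon 2: GGU (Gly) → GAU (Asp) — missense.
Codon 4: GAC (Asp) → UAC (Tyr) — missense.
Codon 6: CGC (Arg) → CUC (Leu) — missense.
Codon 7: UCG (Ser) → GCG (Ala) — missense.
Synonymous: 0 of 5.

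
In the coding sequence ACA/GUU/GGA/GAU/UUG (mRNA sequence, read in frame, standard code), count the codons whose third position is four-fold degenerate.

3

Codon 1 ACA (Thr): third position 4-fold.
Codon 2 GUU (Val): third position 4-fold.
Codon 3 GGA (Gly): third position 4-fold.
Codon 4 GAU (Asp): third position 2-fold.
Codon 5 UUG (Leu): third position 2-fold.
Four-fold degenerate third positions: 3.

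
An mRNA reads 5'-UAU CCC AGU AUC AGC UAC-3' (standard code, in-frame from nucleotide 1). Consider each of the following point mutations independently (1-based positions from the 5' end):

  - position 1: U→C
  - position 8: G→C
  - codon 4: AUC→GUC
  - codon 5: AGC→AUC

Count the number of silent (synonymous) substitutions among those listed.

0

Codon 1: UAU (Tyr) → CAU (His) — missense.
Codon 3: AGU (Ser) → ACU (Thr) — missense.
Codon 4: AUC (Ile) → GUC (Val) — missense.
Codon 5: AGC (Ser) → AUC (Ile) — missense.
Synonymous: 0 of 4.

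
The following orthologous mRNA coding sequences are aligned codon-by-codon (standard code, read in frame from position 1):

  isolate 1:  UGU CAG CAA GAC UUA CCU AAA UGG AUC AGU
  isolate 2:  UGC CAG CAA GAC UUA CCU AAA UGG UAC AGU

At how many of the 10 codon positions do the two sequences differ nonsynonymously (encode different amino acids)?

1

Codon 1: UGU Cys / UGC Cys — synonymous.
Codon 2: CAG Gln / CAG Gln — identical.
Codon 3: CAA Gln / CAA Gln — identical.
Codon 4: GAC Asp / GAC Asp — identical.
Codon 5: UUA Leu / UUA Leu — identical.
Codon 6: CCU Pro / CCU Pro — identical.
Codon 7: AAA Lys / AAA Lys — identical.
Codon 8: UGG Trp / UGG Trp — identical.
Codon 9: AUC Ile / UAC Tyr — nonsynonymous.
Codon 10: AGU Ser / AGU Ser — identical.
Nonsynonymous differences: 1.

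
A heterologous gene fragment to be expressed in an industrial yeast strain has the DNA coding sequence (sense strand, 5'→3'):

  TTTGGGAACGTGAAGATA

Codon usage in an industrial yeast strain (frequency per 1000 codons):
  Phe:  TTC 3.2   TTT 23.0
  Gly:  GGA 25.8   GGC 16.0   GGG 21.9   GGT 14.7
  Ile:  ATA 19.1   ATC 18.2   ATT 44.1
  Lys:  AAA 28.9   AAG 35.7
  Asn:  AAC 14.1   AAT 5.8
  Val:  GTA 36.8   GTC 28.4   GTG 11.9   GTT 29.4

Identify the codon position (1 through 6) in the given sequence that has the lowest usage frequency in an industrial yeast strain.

Codon 1 TTT (Phe): 23.0 per 1000.
Codon 2 GGG (Gly): 21.9 per 1000.
Codon 3 AAC (Asn): 14.1 per 1000.
Codon 4 GTG (Val): 11.9 per 1000.
Codon 5 AAG (Lys): 35.7 per 1000.
Codon 6 ATA (Ile): 19.1 per 1000.
Lowest frequency is 11.9 at codon 4.

4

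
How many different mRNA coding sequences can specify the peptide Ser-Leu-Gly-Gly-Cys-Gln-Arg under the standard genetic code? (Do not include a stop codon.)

Ser: 6 codons.
Leu: 6 codons.
Gly: 4 codons.
Gly: 4 codons.
Cys: 2 codons.
Gln: 2 codons.
Arg: 6 codons.
6 × 6 × 4 × 4 × 2 × 2 × 6 = 13824.

13824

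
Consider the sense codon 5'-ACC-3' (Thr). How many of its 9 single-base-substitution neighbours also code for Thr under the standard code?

3

Position 1: none → 0 synonymous.
Position 2: none → 0 synonymous.
Position 3: ACU, ACA, ACG → 3 synonymous.
Total: 0 + 0 + 3 = 3.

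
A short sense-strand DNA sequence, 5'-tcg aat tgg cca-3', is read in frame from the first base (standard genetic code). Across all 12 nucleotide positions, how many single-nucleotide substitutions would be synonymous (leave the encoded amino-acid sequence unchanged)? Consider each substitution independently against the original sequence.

7

Codon 1 (TCG, Ser): 3 synonymous substitutions.
Codon 2 (AAT, Asn): 1 synonymous substitution.
Codon 3 (TGG, Trp): 0 synonymous substitutions.
Codon 4 (CCA, Pro): 3 synonymous substitutions.
Total: 3 + 1 + 0 + 3 = 7.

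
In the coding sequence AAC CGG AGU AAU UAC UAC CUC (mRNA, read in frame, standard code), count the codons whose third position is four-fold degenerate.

Codon 1 AAC (Asn): third position 2-fold.
Codon 2 CGG (Arg): third position 4-fold.
Codon 3 AGU (Ser): third position 2-fold.
Codon 4 AAU (Asn): third position 2-fold.
Codon 5 UAC (Tyr): third position 2-fold.
Codon 6 UAC (Tyr): third position 2-fold.
Codon 7 CUC (Leu): third position 4-fold.
Four-fold degenerate third positions: 2.

2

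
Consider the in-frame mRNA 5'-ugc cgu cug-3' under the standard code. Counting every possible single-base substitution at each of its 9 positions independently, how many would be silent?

8

Codon 1 (UGC, Cys): 1 synonymous substitution.
Codon 2 (CGU, Arg): 3 synonymous substitutions.
Codon 3 (CUG, Leu): 4 synonymous substitutions.
Total: 1 + 3 + 4 = 8.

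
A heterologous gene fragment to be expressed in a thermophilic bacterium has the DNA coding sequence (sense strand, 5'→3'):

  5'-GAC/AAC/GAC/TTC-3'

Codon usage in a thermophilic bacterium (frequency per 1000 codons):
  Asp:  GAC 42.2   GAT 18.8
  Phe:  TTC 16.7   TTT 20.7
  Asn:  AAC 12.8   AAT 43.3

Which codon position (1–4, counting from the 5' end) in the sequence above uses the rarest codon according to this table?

2

Codon 1 GAC (Asp): 42.2 per 1000.
Codon 2 AAC (Asn): 12.8 per 1000.
Codon 3 GAC (Asp): 42.2 per 1000.
Codon 4 TTC (Phe): 16.7 per 1000.
Lowest frequency is 12.8 at codon 2.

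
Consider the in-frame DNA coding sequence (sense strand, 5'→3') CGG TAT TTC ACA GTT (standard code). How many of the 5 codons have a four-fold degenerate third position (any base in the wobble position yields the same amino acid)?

3

Codon 1 CGG (Arg): third position 4-fold.
Codon 2 TAT (Tyr): third position 2-fold.
Codon 3 TTC (Phe): third position 2-fold.
Codon 4 ACA (Thr): third position 4-fold.
Codon 5 GTT (Val): third position 4-fold.
Four-fold degenerate third positions: 3.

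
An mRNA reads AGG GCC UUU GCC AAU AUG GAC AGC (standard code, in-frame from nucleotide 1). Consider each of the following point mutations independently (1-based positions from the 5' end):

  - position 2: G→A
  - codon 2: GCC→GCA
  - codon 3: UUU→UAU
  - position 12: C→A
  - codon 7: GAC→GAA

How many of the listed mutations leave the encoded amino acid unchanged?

2

Codon 1: AGG (Arg) → AAG (Lys) — missense.
Codon 2: GCC (Ala) → GCA (Ala) — synonymous.
Codon 3: UUU (Phe) → UAU (Tyr) — missense.
Codon 4: GCC (Ala) → GCA (Ala) — synonymous.
Codon 7: GAC (Asp) → GAA (Glu) — missense.
Synonymous: 2 of 5.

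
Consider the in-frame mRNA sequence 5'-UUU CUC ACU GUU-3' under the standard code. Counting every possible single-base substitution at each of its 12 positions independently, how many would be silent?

Codon 1 (UUU, Phe): 1 synonymous substitution.
Codon 2 (CUC, Leu): 3 synonymous substitutions.
Codon 3 (ACU, Thr): 3 synonymous substitutions.
Codon 4 (GUU, Val): 3 synonymous substitutions.
Total: 1 + 3 + 3 + 3 = 10.

10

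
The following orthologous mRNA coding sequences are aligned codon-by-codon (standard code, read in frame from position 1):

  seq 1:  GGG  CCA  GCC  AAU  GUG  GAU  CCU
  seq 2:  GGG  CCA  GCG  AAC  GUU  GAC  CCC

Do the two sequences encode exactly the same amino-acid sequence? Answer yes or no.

Codon 1: GGG Gly / GGG Gly — identical.
Codon 2: CCA Pro / CCA Pro — identical.
Codon 3: GCC Ala / GCG Ala — synonymous.
Codon 4: AAU Asn / AAC Asn — synonymous.
Codon 5: GUG Val / GUU Val — synonymous.
Codon 6: GAU Asp / GAC Asp — synonymous.
Codon 7: CCU Pro / CCC Pro — synonymous.
Nonsynonymous differences: 0 → same protein.

yes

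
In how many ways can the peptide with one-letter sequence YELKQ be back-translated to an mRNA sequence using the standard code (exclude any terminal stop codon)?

96

Tyr: 2 codons.
Glu: 2 codons.
Leu: 6 codons.
Lys: 2 codons.
Gln: 2 codons.
2 × 2 × 6 × 2 × 2 = 96.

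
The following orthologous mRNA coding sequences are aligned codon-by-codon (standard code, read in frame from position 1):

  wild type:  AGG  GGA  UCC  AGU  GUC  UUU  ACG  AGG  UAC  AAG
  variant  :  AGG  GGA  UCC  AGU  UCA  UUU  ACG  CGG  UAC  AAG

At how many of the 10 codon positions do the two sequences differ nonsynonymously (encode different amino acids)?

Codon 1: AGG Arg / AGG Arg — identical.
Codon 2: GGA Gly / GGA Gly — identical.
Codon 3: UCC Ser / UCC Ser — identical.
Codon 4: AGU Ser / AGU Ser — identical.
Codon 5: GUC Val / UCA Ser — nonsynonymous.
Codon 6: UUU Phe / UUU Phe — identical.
Codon 7: ACG Thr / ACG Thr — identical.
Codon 8: AGG Arg / CGG Arg — synonymous.
Codon 9: UAC Tyr / UAC Tyr — identical.
Codon 10: AAG Lys / AAG Lys — identical.
Nonsynonymous differences: 1.

1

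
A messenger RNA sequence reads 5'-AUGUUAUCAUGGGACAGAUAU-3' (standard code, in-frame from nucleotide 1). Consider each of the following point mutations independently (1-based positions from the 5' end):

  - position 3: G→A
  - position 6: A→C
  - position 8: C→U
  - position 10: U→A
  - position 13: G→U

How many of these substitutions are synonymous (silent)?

Codon 1: AUG (Met) → AUA (Ile) — missense.
Codon 2: UUA (Leu) → UUC (Phe) — missense.
Codon 3: UCA (Ser) → UUA (Leu) — missense.
Codon 4: UGG (Trp) → AGG (Arg) — missense.
Codon 5: GAC (Asp) → UAC (Tyr) — missense.
Synonymous: 0 of 5.

0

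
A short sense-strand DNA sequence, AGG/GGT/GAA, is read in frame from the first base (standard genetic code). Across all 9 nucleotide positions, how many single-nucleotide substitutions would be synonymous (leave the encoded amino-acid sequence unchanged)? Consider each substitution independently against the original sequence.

6

Codon 1 (AGG, Arg): 2 synonymous substitutions.
Codon 2 (GGT, Gly): 3 synonymous substitutions.
Codon 3 (GAA, Glu): 1 synonymous substitution.
Total: 2 + 3 + 1 = 6.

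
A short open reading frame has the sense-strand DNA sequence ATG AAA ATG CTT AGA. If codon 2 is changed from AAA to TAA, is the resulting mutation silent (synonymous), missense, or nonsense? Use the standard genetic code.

Position 4 falls in codon 2: AAA → Lys.
After the substitution the codon is TAA → Stop.
The new codon is a stop codon, so this is a nonsense mutation.

nonsense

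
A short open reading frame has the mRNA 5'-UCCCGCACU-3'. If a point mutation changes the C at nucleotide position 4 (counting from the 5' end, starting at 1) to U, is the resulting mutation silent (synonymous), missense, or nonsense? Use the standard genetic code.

missense

Position 4 falls in codon 2: CGC → Arg.
After the substitution the codon is UGC → Cys.
Arg ≠ Cys, so this is a missense mutation.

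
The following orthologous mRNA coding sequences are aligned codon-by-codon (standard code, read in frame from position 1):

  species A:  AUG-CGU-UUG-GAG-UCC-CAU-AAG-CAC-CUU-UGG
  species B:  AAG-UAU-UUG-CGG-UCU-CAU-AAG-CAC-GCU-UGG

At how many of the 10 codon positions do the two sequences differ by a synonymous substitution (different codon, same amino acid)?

1

Codon 1: AUG Met / AAG Lys — nonsynonymous.
Codon 2: CGU Arg / UAU Tyr — nonsynonymous.
Codon 3: UUG Leu / UUG Leu — identical.
Codon 4: GAG Glu / CGG Arg — nonsynonymous.
Codon 5: UCC Ser / UCU Ser — synonymous.
Codon 6: CAU His / CAU His — identical.
Codon 7: AAG Lys / AAG Lys — identical.
Codon 8: CAC His / CAC His — identical.
Codon 9: CUU Leu / GCU Ala — nonsynonymous.
Codon 10: UGG Trp / UGG Trp — identical.
Synonymous differences: 1.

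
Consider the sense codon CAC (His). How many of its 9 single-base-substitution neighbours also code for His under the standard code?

1

Position 1: none → 0 synonymous.
Position 2: none → 0 synonymous.
Position 3: CAU → 1 synonymous.
Total: 0 + 0 + 1 = 1.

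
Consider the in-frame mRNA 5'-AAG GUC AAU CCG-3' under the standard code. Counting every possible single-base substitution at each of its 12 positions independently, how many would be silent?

8

Codon 1 (AAG, Lys): 1 synonymous substitution.
Codon 2 (GUC, Val): 3 synonymous substitutions.
Codon 3 (AAU, Asn): 1 synonymous substitution.
Codon 4 (CCG, Pro): 3 synonymous substitutions.
Total: 1 + 3 + 1 + 3 = 8.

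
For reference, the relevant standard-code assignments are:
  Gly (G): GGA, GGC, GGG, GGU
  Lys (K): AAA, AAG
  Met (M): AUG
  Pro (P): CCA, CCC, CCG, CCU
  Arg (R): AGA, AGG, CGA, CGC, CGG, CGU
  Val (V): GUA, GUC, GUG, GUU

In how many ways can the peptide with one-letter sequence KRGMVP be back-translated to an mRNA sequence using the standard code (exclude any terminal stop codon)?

768

Lys: 2 codons.
Arg: 6 codons.
Gly: 4 codons.
Met: 1 codon.
Val: 4 codons.
Pro: 4 codons.
2 × 6 × 4 × 1 × 4 × 4 = 768.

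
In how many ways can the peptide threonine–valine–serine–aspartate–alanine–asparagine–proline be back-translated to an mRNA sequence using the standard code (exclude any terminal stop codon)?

6144

Thr: 4 codons.
Val: 4 codons.
Ser: 6 codons.
Asp: 2 codons.
Ala: 4 codons.
Asn: 2 codons.
Pro: 4 codons.
4 × 4 × 6 × 2 × 4 × 2 × 4 = 6144.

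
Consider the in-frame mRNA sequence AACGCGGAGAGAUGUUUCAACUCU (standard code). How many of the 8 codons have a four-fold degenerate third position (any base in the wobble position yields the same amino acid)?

Codon 1 AAC (Asn): third position 2-fold.
Codon 2 GCG (Ala): third position 4-fold.
Codon 3 GAG (Glu): third position 2-fold.
Codon 4 AGA (Arg): third position 2-fold.
Codon 5 UGU (Cys): third position 2-fold.
Codon 6 UUC (Phe): third position 2-fold.
Codon 7 AAC (Asn): third position 2-fold.
Codon 8 UCU (Ser): third position 4-fold.
Four-fold degenerate third positions: 2.

2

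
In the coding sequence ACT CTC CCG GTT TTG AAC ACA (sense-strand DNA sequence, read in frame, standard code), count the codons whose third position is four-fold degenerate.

5

Codon 1 ACT (Thr): third position 4-fold.
Codon 2 CTC (Leu): third position 4-fold.
Codon 3 CCG (Pro): third position 4-fold.
Codon 4 GTT (Val): third position 4-fold.
Codon 5 TTG (Leu): third position 2-fold.
Codon 6 AAC (Asn): third position 2-fold.
Codon 7 ACA (Thr): third position 4-fold.
Four-fold degenerate third positions: 5.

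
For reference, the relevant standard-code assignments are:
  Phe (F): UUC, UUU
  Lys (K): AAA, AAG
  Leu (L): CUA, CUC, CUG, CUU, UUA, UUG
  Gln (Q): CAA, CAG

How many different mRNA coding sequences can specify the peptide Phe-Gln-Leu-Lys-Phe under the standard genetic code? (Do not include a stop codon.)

Phe: 2 codons.
Gln: 2 codons.
Leu: 6 codons.
Lys: 2 codons.
Phe: 2 codons.
2 × 2 × 6 × 2 × 2 = 96.

96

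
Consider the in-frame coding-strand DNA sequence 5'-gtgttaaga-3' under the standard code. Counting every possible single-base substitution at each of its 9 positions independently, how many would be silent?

7

Codon 1 (GTG, Val): 3 synonymous substitutions.
Codon 2 (TTA, Leu): 2 synonymous substitutions.
Codon 3 (AGA, Arg): 2 synonymous substitutions.
Total: 3 + 2 + 2 = 7.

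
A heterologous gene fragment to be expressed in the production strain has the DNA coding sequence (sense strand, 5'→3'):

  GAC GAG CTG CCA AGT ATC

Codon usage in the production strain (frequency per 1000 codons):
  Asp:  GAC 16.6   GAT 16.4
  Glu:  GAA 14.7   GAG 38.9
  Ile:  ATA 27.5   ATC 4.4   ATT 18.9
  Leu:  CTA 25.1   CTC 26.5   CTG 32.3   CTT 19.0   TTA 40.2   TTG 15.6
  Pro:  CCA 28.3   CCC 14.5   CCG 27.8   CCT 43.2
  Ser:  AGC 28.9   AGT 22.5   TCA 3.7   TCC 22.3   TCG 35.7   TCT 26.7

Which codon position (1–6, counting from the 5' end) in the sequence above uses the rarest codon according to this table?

Codon 1 GAC (Asp): 16.6 per 1000.
Codon 2 GAG (Glu): 38.9 per 1000.
Codon 3 CTG (Leu): 32.3 per 1000.
Codon 4 CCA (Pro): 28.3 per 1000.
Codon 5 AGT (Ser): 22.5 per 1000.
Codon 6 ATC (Ile): 4.4 per 1000.
Lowest frequency is 4.4 at codon 6.

6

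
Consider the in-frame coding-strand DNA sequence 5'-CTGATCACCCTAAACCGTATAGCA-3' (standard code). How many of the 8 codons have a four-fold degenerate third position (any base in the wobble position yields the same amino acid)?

5

Codon 1 CTG (Leu): third position 4-fold.
Codon 2 ATC (Ile): third position 3-fold.
Codon 3 ACC (Thr): third position 4-fold.
Codon 4 CTA (Leu): third position 4-fold.
Codon 5 AAC (Asn): third position 2-fold.
Codon 6 CGT (Arg): third position 4-fold.
Codon 7 ATA (Ile): third position 3-fold.
Codon 8 GCA (Ala): third position 4-fold.
Four-fold degenerate third positions: 5.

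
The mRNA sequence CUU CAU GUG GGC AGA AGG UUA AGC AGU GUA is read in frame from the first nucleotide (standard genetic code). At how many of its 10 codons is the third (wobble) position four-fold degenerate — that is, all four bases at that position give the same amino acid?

Codon 1 CUU (Leu): third position 4-fold.
Codon 2 CAU (His): third position 2-fold.
Codon 3 GUG (Val): third position 4-fold.
Codon 4 GGC (Gly): third position 4-fold.
Codon 5 AGA (Arg): third position 2-fold.
Codon 6 AGG (Arg): third position 2-fold.
Codon 7 UUA (Leu): third position 2-fold.
Codon 8 AGC (Ser): third position 2-fold.
Codon 9 AGU (Ser): third position 2-fold.
Codon 10 GUA (Val): third position 4-fold.
Four-fold degenerate third positions: 4.

4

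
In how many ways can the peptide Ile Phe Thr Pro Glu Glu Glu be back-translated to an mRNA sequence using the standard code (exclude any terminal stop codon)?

Ile: 3 codons.
Phe: 2 codons.
Thr: 4 codons.
Pro: 4 codons.
Glu: 2 codons.
Glu: 2 codons.
Glu: 2 codons.
3 × 2 × 4 × 4 × 2 × 2 × 2 = 768.

768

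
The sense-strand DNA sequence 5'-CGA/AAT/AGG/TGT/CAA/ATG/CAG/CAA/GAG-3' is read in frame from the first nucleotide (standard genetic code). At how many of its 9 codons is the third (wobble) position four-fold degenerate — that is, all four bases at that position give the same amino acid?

Codon 1 CGA (Arg): third position 4-fold.
Codon 2 AAT (Asn): third position 2-fold.
Codon 3 AGG (Arg): third position 2-fold.
Codon 4 TGT (Cys): third position 2-fold.
Codon 5 CAA (Gln): third position 2-fold.
Codon 6 ATG (Met): third position 1-fold.
Codon 7 CAG (Gln): third position 2-fold.
Codon 8 CAA (Gln): third position 2-fold.
Codon 9 GAG (Glu): third position 2-fold.
Four-fold degenerate third positions: 1.

1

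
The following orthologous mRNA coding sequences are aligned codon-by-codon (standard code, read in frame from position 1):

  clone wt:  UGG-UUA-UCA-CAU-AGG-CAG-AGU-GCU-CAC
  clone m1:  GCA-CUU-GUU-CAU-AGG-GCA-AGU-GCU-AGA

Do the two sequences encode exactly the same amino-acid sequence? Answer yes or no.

Codon 1: UGG Trp / GCA Ala — nonsynonymous.
Codon 2: UUA Leu / CUU Leu — synonymous.
Codon 3: UCA Ser / GUU Val — nonsynonymous.
Codon 4: CAU His / CAU His — identical.
Codon 5: AGG Arg / AGG Arg — identical.
Codon 6: CAG Gln / GCA Ala — nonsynonymous.
Codon 7: AGU Ser / AGU Ser — identical.
Codon 8: GCU Ala / GCU Ala — identical.
Codon 9: CAC His / AGA Arg — nonsynonymous.
Nonsynonymous differences: 4 → different protein.

no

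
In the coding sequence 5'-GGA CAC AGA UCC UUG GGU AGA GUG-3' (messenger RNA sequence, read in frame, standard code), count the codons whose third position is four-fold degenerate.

Codon 1 GGA (Gly): third position 4-fold.
Codon 2 CAC (His): third position 2-fold.
Codon 3 AGA (Arg): third position 2-fold.
Codon 4 UCC (Ser): third position 4-fold.
Codon 5 UUG (Leu): third position 2-fold.
Codon 6 GGU (Gly): third position 4-fold.
Codon 7 AGA (Arg): third position 2-fold.
Codon 8 GUG (Val): third position 4-fold.
Four-fold degenerate third positions: 4.

4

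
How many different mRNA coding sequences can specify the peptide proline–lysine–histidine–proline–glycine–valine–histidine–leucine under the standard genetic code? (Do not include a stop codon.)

12288

Pro: 4 codons.
Lys: 2 codons.
His: 2 codons.
Pro: 4 codons.
Gly: 4 codons.
Val: 4 codons.
His: 2 codons.
Leu: 6 codons.
4 × 2 × 2 × 4 × 4 × 4 × 2 × 6 = 12288.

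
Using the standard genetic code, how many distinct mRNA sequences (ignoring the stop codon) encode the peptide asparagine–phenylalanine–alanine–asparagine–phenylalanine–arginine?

Asn: 2 codons.
Phe: 2 codons.
Ala: 4 codons.
Asn: 2 codons.
Phe: 2 codons.
Arg: 6 codons.
2 × 2 × 4 × 2 × 2 × 6 = 384.

384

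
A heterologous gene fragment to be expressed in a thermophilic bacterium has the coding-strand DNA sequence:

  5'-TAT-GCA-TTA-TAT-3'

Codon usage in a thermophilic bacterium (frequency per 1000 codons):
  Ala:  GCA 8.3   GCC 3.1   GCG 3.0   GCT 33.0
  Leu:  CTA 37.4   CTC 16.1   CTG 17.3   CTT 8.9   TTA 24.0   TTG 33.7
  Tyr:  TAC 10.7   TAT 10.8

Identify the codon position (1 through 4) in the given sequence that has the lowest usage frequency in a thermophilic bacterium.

2

Codon 1 TAT (Tyr): 10.8 per 1000.
Codon 2 GCA (Ala): 8.3 per 1000.
Codon 3 TTA (Leu): 24.0 per 1000.
Codon 4 TAT (Tyr): 10.8 per 1000.
Lowest frequency is 8.3 at codon 2.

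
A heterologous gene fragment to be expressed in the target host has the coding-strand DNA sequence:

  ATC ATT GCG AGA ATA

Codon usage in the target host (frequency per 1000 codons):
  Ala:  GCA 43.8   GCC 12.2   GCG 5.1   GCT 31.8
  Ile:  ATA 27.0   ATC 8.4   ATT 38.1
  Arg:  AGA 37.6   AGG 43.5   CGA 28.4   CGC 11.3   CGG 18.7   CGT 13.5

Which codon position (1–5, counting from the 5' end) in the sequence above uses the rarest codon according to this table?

3

Codon 1 ATC (Ile): 8.4 per 1000.
Codon 2 ATT (Ile): 38.1 per 1000.
Codon 3 GCG (Ala): 5.1 per 1000.
Codon 4 AGA (Arg): 37.6 per 1000.
Codon 5 ATA (Ile): 27.0 per 1000.
Lowest frequency is 5.1 at codon 3.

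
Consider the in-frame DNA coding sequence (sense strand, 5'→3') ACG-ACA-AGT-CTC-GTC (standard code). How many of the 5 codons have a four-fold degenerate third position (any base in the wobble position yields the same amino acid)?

4

Codon 1 ACG (Thr): third position 4-fold.
Codon 2 ACA (Thr): third position 4-fold.
Codon 3 AGT (Ser): third position 2-fold.
Codon 4 CTC (Leu): third position 4-fold.
Codon 5 GTC (Val): third position 4-fold.
Four-fold degenerate third positions: 4.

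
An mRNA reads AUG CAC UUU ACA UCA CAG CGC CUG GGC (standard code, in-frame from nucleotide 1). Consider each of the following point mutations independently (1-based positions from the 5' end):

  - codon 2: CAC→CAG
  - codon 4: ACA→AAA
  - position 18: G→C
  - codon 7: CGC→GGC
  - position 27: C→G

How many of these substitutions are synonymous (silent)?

Codon 2: CAC (His) → CAG (Gln) — missense.
Codon 4: ACA (Thr) → AAA (Lys) — missense.
Codon 6: CAG (Gln) → CAC (His) — missense.
Codon 7: CGC (Arg) → GGC (Gly) — missense.
Codon 9: GGC (Gly) → GGG (Gly) — synonymous.
Synonymous: 1 of 5.

1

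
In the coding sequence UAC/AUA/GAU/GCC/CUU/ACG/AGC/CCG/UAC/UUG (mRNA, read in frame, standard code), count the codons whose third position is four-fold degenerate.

Codon 1 UAC (Tyr): third position 2-fold.
Codon 2 AUA (Ile): third position 3-fold.
Codon 3 GAU (Asp): third position 2-fold.
Codon 4 GCC (Ala): third position 4-fold.
Codon 5 CUU (Leu): third position 4-fold.
Codon 6 ACG (Thr): third position 4-fold.
Codon 7 AGC (Ser): third position 2-fold.
Codon 8 CCG (Pro): third position 4-fold.
Codon 9 UAC (Tyr): third position 2-fold.
Codon 10 UUG (Leu): third position 2-fold.
Four-fold degenerate third positions: 4.

4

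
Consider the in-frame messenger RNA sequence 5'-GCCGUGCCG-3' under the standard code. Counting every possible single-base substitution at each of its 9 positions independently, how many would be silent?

Codon 1 (GCC, Ala): 3 synonymous substitutions.
Codon 2 (GUG, Val): 3 synonymous substitutions.
Codon 3 (CCG, Pro): 3 synonymous substitutions.
Total: 3 + 3 + 3 = 9.

9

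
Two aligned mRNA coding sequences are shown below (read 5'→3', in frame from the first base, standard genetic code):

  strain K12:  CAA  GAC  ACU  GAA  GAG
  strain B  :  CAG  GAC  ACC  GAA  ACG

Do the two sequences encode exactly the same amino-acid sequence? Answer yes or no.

Codon 1: CAA Gln / CAG Gln — synonymous.
Codon 2: GAC Asp / GAC Asp — identical.
Codon 3: ACU Thr / ACC Thr — synonymous.
Codon 4: GAA Glu / GAA Glu — identical.
Codon 5: GAG Glu / ACG Thr — nonsynonymous.
Nonsynonymous differences: 1 → different protein.

no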